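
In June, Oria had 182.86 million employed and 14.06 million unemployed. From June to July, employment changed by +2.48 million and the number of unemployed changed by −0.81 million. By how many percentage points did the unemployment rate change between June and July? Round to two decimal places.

The unemployment rate changed by −0.47 percentage points.

June: labor force = 182.86 + 14.06 = 196.92; u = 14.06/196.92 = 7.14%.
July: labor force = 185.34 + 13.25 = 198.59; u = 13.25/198.59 = 6.67%.
Change = 6.67% − 7.14% = −0.47 pp.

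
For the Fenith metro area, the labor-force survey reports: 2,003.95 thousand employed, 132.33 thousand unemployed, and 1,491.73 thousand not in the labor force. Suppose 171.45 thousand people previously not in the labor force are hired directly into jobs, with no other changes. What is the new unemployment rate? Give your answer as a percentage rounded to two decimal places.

Initially, labor force = 2,003.95 + 132.33 = 2,136.28 thousand, so u = 132.33/2,136.28 = 6.19%.
After the change, employed and labor force both rise by 171.45; unemployed unchanged → E = 2,175.40, U = 132.33, labor force = 2,307.73 thousand.
New unemployment rate = 132.33 / 2,307.73 = 5.73%.

New unemployment rate ≈ 5.73%.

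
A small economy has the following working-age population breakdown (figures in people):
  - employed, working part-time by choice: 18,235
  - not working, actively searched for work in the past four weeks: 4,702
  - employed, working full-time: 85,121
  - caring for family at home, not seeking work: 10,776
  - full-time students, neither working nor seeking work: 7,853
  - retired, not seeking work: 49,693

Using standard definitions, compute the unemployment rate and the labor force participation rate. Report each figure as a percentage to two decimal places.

Unemployment rate ≈ 4.35%; labor force participation rate ≈ 61.26%.

Employed = 18,235 + 85,121 = 103,356.
Unemployed = 4,702.
Labor force = 103,356 + 4,702 = 108,058.
Not in labor force = 10,776 + 7,853 + 49,693 = 68,322 (those not working and not actively searching are outside the labor force).
Civilian working-age population = 108,058 + 68,322 = 176,380.
Unemployment rate = 4,702 / 108,058 = 4.35%.
Labor force participation rate = 108,058 / 176,380 = 61.26%.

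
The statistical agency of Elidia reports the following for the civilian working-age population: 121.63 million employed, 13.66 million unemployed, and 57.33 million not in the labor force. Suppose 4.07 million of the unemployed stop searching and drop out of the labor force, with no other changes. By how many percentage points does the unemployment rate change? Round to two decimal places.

Initially, labor force = 121.63 + 13.66 = 135.29 million, so u = 13.66/135.29 = 10.10%.
After the change, unemployed and labor force both fall by 4.07 → E = 121.63, U = 9.59, labor force = 131.22 million.
New unemployment rate = 9.59 / 131.22 = 7.31%.
Change = 7.31% − 10.10% = −2.79 percentage points.

The unemployment rate changes by −2.79 percentage points.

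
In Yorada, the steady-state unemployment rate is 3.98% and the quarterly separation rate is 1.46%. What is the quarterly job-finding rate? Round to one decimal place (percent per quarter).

Job-finding rate ≈ 35.2% per quarter.

From u* = s/(s+f): f = s·(1−u)/u.
f = 1.46 × (1 − 0.0398) / 0.0398 = 1.4019 / 0.0398 ≈ 35.2% per quarter.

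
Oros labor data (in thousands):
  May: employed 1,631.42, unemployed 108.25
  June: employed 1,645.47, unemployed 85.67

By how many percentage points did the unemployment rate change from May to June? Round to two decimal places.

The unemployment rate changed by −1.27 percentage points.

May: labor force = 1,631.42 + 108.25 = 1,739.67; u = 108.25/1,739.67 = 6.22%.
June: labor force = 1,645.47 + 85.67 = 1,731.14; u = 85.67/1,731.14 = 4.95%.
Change = 4.95% − 6.22% = −1.27 pp.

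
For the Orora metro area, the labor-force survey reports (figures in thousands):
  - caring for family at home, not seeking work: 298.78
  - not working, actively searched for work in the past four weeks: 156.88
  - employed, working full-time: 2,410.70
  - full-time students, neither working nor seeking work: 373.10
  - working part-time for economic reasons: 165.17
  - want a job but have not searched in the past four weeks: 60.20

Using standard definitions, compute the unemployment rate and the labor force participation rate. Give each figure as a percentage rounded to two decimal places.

Unemployment rate ≈ 5.74%; labor force participation rate ≈ 78.87%.

Employed = 2,410.70 + 165.17 = 2,575.87 thousand (anyone who worked, including part-time for economic reasons, counts as employed).
Unemployed = 156.88 thousand.
Labor force = 2,575.87 + 156.88 = 2,732.75 thousand.
Not in labor force = 298.78 + 373.10 + 60.20 = 732.08 thousand (those not working and not actively searching are outside the labor force — including those who want a job but have given up searching).
Civilian working-age population = 2,732.75 + 732.08 = 3,464.83 thousand.
Unemployment rate = 156.88 / 2,732.75 = 5.74%.
Labor force participation rate = 2,732.75 / 3,464.83 = 78.87%.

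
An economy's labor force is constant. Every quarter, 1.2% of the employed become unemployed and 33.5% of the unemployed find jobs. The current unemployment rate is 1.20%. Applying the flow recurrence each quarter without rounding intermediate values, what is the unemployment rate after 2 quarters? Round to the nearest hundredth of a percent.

Unemployment rate after two quarters ≈ 2.50%.

With a fixed labor force, u_{t+1} = u_t + s·(1−u_t) − f·u_t = u_t·(1−s−f) + s.
Here 1−s−f = 0.653 and s = 0.012.
u_1 = 0.012000 × 0.653 + 0.012 = 0.019836.
u_2 = 0.019836 × 0.653 + 0.012 = 0.024953.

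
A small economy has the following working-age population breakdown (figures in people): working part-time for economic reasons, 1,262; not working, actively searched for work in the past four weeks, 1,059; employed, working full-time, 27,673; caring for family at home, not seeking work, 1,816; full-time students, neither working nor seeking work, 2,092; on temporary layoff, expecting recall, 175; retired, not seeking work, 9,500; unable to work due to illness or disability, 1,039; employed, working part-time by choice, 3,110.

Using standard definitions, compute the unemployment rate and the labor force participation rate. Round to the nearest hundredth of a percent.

Unemployment rate ≈ 3.71%; labor force participation rate ≈ 69.73%.

Employed = 1,262 + 27,673 + 3,110 = 32,045 (anyone who worked, including part-time for economic reasons, counts as employed).
Unemployed = 1,059 + 175 = 1,234 (jobless and actively searching, or on temporary layoff).
Labor force = 32,045 + 1,234 = 33,279.
Not in labor force = 1,816 + 2,092 + 9,500 + 1,039 = 14,447 (those not working and not actively searching are outside the labor force).
Civilian working-age population = 33,279 + 14,447 = 47,726.
Unemployment rate = 1,234 / 33,279 = 3.71%.
Labor force participation rate = 33,279 / 47,726 = 69.73%.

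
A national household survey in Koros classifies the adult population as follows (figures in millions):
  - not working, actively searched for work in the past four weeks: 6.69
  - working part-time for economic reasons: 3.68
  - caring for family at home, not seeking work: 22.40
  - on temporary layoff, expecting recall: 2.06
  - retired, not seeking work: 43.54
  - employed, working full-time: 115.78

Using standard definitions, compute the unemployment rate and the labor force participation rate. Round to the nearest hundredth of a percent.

Employed = 3.68 + 115.78 = 119.46 million (anyone who worked, including part-time for economic reasons, counts as employed).
Unemployed = 6.69 + 2.06 = 8.75 million (jobless and actively searching, or on temporary layoff).
Labor force = 119.46 + 8.75 = 128.21 million.
Not in labor force = 22.40 + 43.54 = 65.94 million (those not working and not actively searching are outside the labor force).
Civilian working-age population = 128.21 + 65.94 = 194.15 million.
Unemployment rate = 8.75 / 128.21 = 6.82%.
Labor force participation rate = 128.21 / 194.15 = 66.04%.

Unemployment rate ≈ 6.82%; labor force participation rate ≈ 66.04%.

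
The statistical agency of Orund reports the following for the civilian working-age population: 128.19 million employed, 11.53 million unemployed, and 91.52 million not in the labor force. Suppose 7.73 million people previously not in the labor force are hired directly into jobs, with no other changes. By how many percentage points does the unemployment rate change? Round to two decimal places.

Initially, labor force = 128.19 + 11.53 = 139.72 million, so u = 11.53/139.72 = 8.25%.
After the change, employed and labor force both rise by 7.73; unemployed unchanged → E = 135.92, U = 11.53, labor force = 147.45 million.
New unemployment rate = 11.53 / 147.45 = 7.82%.
Change = 7.82% − 8.25% = −0.43 percentage points.

The unemployment rate changes by −0.43 percentage points.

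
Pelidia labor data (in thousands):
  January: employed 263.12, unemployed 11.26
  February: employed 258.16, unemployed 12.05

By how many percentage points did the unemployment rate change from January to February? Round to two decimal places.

January: labor force = 263.12 + 11.26 = 274.38; u = 11.26/274.38 = 4.10%.
February: labor force = 258.16 + 12.05 = 270.21; u = 12.05/270.21 = 4.46%.
Change = 4.46% − 4.10% = +0.36 pp.

The unemployment rate changed by +0.36 percentage points.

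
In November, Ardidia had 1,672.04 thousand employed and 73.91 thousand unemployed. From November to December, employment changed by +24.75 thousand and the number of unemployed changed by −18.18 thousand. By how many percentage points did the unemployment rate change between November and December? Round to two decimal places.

November: labor force = 1,672.04 + 73.91 = 1,745.95; u = 73.91/1,745.95 = 4.23%.
December: labor force = 1,696.79 + 55.73 = 1,752.52; u = 55.73/1,752.52 = 3.18%.
Change = 3.18% − 4.23% = −1.05 pp.

The unemployment rate changed by −1.05 percentage points.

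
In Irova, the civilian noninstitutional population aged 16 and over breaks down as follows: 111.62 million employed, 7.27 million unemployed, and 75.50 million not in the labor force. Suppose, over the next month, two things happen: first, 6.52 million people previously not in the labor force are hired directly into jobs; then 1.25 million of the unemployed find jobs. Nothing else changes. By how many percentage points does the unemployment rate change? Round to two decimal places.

Initially, labor force = 111.62 + 7.27 = 118.89 million, so u = 7.27/118.89 = 6.11%.
After the first change, employed and labor force both rise by 6.52; unemployed unchanged → E = 118.14, U = 7.27, labor force = 125.41 million.
After the second change, unemployed falls and employed rises by 1.25; labor force unchanged → E = 119.39, U = 6.02, labor force = 125.41 million.
New unemployment rate = 6.02 / 125.41 = 4.80%.
Change = 4.80% − 6.11% = −1.31 percentage points.

The unemployment rate changes by −1.31 percentage points.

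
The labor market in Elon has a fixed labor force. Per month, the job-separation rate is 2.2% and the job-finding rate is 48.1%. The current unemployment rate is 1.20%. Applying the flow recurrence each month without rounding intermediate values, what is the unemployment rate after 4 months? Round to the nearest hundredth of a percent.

Unemployment rate after four months ≈ 4.18%.

With a fixed labor force, u_{t+1} = u_t + s·(1−u_t) − f·u_t = u_t·(1−s−f) + s.
Here 1−s−f = 0.497 and s = 0.022.
u_1 = 0.012000 × 0.497 + 0.022 = 0.027964.
u_2 = 0.027964 × 0.497 + 0.022 = 0.035898.
u_3 = 0.035898 × 0.497 + 0.022 = 0.039841.
u_4 = 0.039841 × 0.497 + 0.022 = 0.041801.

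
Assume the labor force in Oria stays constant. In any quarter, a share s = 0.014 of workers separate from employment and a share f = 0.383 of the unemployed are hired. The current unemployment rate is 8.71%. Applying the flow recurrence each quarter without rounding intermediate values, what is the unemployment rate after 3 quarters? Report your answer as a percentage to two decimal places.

With a fixed labor force, u_{t+1} = u_t + s·(1−u_t) − f·u_t = u_t·(1−s−f) + s.
Here 1−s−f = 0.603 and s = 0.014.
u_1 = 0.087100 × 0.603 + 0.014 = 0.066521.
u_2 = 0.066521 × 0.603 + 0.014 = 0.054112.
u_3 = 0.054112 × 0.603 + 0.014 = 0.046630.

Unemployment rate after three quarters ≈ 4.66%.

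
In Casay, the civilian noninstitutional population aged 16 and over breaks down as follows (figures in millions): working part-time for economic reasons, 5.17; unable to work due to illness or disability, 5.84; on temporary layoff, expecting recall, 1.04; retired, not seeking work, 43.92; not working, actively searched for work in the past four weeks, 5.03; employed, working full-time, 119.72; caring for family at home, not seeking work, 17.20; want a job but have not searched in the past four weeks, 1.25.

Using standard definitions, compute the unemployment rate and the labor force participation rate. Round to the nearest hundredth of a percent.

Unemployment rate ≈ 4.64%; labor force participation rate ≈ 65.75%.

Employed = 5.17 + 119.72 = 124.89 million (anyone who worked, including part-time for economic reasons, counts as employed).
Unemployed = 1.04 + 5.03 = 6.07 million (jobless and actively searching, or on temporary layoff).
Labor force = 124.89 + 6.07 = 130.96 million.
Not in labor force = 5.84 + 43.92 + 17.20 + 1.25 = 68.21 million (those not working and not actively searching are outside the labor force — including those who want a job but have given up searching).
Civilian working-age population = 130.96 + 68.21 = 199.17 million.
Unemployment rate = 6.07 / 130.96 = 4.64%.
Labor force participation rate = 130.96 / 199.17 = 65.75%.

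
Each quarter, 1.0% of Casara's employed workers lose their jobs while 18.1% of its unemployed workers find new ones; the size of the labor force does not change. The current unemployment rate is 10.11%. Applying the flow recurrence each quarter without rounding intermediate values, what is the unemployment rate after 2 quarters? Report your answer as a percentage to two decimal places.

With a fixed labor force, u_{t+1} = u_t + s·(1−u_t) − f·u_t = u_t·(1−s−f) + s.
Here 1−s−f = 0.809 and s = 0.010.
u_1 = 0.101100 × 0.809 + 0.010 = 0.091790.
u_2 = 0.091790 × 0.809 + 0.010 = 0.084258.

Unemployment rate after two quarters ≈ 8.43%.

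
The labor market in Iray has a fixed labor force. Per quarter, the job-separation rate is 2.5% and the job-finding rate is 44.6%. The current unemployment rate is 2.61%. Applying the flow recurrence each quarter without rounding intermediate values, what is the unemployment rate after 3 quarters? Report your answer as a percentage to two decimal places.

With a fixed labor force, u_{t+1} = u_t + s·(1−u_t) − f·u_t = u_t·(1−s−f) + s.
Here 1−s−f = 0.529 and s = 0.025.
u_1 = 0.026100 × 0.529 + 0.025 = 0.038807.
u_2 = 0.038807 × 0.529 + 0.025 = 0.045529.
u_3 = 0.045529 × 0.529 + 0.025 = 0.049085.

Unemployment rate after three quarters ≈ 4.91%.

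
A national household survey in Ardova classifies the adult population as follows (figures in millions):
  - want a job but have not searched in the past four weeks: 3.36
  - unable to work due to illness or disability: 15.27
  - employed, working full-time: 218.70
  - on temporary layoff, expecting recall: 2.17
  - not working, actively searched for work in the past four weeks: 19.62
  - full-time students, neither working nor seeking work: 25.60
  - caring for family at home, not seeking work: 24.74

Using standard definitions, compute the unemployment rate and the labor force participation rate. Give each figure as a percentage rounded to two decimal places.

Employed = 218.70 million.
Unemployed = 2.17 + 19.62 = 21.79 million (jobless and actively searching, or on temporary layoff).
Labor force = 218.70 + 21.79 = 240.49 million.
Not in labor force = 3.36 + 15.27 + 25.60 + 24.74 = 68.97 million (those not working and not actively searching are outside the labor force — including those who want a job but have given up searching).
Civilian working-age population = 240.49 + 68.97 = 309.46 million.
Unemployment rate = 21.79 / 240.49 = 9.06%.
Labor force participation rate = 240.49 / 309.46 = 77.71%.

Unemployment rate ≈ 9.06%; labor force participation rate ≈ 77.71%.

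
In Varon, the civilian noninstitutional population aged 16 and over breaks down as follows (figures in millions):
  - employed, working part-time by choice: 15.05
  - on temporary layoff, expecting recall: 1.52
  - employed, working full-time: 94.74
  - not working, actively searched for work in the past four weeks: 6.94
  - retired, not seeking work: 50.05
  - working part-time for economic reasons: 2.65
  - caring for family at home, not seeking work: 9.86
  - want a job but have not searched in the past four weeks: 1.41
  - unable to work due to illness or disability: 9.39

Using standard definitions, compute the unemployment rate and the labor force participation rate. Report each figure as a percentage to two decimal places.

Employed = 15.05 + 94.74 + 2.65 = 112.44 million (anyone who worked, including part-time for economic reasons, counts as employed).
Unemployed = 1.52 + 6.94 = 8.46 million (jobless and actively searching, or on temporary layoff).
Labor force = 112.44 + 8.46 = 120.90 million.
Not in labor force = 50.05 + 9.86 + 1.41 + 9.39 = 70.71 million (those not working and not actively searching are outside the labor force — including those who want a job but have given up searching).
Civilian working-age population = 120.90 + 70.71 = 191.61 million.
Unemployment rate = 8.46 / 120.90 = 7.00%.
Labor force participation rate = 120.90 / 191.61 = 63.10%.

Unemployment rate ≈ 7.00%; labor force participation rate ≈ 63.10%.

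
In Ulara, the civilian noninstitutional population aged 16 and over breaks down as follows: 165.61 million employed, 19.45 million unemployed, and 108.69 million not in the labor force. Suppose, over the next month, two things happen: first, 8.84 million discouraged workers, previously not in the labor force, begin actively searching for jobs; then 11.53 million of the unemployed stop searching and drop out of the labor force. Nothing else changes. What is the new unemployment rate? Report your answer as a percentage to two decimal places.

New unemployment rate ≈ 9.19%.

Initially, labor force = 165.61 + 19.45 = 185.06 million, so u = 19.45/185.06 = 10.51%.
After the first change, unemployed and labor force both rise by 8.84 → E = 165.61, U = 28.29, labor force = 193.90 million.
After the second change, unemployed and labor force both fall by 11.53 → E = 165.61, U = 16.76, labor force = 182.37 million.
New unemployment rate = 16.76 / 182.37 = 9.19%.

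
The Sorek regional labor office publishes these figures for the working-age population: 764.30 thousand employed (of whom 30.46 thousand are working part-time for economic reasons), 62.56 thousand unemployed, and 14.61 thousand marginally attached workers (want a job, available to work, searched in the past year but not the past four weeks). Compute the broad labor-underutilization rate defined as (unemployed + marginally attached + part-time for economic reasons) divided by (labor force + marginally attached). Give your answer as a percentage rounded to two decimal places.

Labor force = 764.30 + 62.56 = 826.86 thousand.
Numerator = 62.56 + 14.61 + 30.46 = 107.63 thousand.
Denominator = 826.86 + 14.61 = 841.47 thousand.
Broad rate = 107.63 / 841.47 = 12.79%.

Broad underutilization rate ≈ 12.79%.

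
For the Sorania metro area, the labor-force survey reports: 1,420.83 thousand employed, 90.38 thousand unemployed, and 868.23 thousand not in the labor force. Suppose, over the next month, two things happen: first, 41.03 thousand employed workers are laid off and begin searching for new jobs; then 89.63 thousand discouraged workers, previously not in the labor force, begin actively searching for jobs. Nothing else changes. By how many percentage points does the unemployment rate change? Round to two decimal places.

The unemployment rate changes by +7.83 percentage points.

Initially, labor force = 1,420.83 + 90.38 = 1,511.21 thousand, so u = 90.38/1,511.21 = 5.98%.
After the first change, employed falls and unemployed rises by 41.03; labor force unchanged → E = 1,379.80, U = 131.41, labor force = 1,511.21 thousand.
After the second change, unemployed and labor force both rise by 89.63 → E = 1,379.80, U = 221.04, labor force = 1,600.84 thousand.
New unemployment rate = 221.04 / 1,600.84 = 13.81%.
Change = 13.81% − 5.98% = +7.83 percentage points.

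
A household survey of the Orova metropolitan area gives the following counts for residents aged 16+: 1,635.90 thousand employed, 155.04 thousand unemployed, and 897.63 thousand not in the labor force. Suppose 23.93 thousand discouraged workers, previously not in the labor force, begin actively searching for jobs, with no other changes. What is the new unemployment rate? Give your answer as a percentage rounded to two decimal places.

Initially, labor force = 1,635.90 + 155.04 = 1,790.94 thousand, so u = 155.04/1,790.94 = 8.66%.
After the change, unemployed and labor force both rise by 23.93 → E = 1,635.90, U = 178.97, labor force = 1,814.87 thousand.
New unemployment rate = 178.97 / 1,814.87 = 9.86%.

New unemployment rate ≈ 9.86%.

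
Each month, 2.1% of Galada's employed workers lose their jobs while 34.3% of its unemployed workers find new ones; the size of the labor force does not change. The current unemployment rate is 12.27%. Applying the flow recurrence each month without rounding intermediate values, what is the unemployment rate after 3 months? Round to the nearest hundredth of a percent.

Unemployment rate after three months ≈ 7.44%.

With a fixed labor force, u_{t+1} = u_t + s·(1−u_t) − f·u_t = u_t·(1−s−f) + s.
Here 1−s−f = 0.636 and s = 0.021.
u_1 = 0.122700 × 0.636 + 0.021 = 0.099037.
u_2 = 0.099037 × 0.636 + 0.021 = 0.083988.
u_3 = 0.083988 × 0.636 + 0.021 = 0.074416.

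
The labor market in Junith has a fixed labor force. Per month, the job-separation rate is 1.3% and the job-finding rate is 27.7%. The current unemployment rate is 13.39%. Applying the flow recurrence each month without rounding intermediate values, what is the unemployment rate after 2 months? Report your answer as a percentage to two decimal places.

With a fixed labor force, u_{t+1} = u_t + s·(1−u_t) − f·u_t = u_t·(1−s−f) + s.
Here 1−s−f = 0.710 and s = 0.013.
u_1 = 0.133900 × 0.710 + 0.013 = 0.108069.
u_2 = 0.108069 × 0.710 + 0.013 = 0.089729.

Unemployment rate after two months ≈ 8.97%.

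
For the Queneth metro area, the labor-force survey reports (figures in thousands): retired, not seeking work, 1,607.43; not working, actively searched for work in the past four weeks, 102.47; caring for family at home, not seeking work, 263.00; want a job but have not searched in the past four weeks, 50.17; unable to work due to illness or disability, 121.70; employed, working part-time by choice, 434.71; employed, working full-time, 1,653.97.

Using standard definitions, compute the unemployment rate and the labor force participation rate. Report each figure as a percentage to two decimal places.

Employed = 434.71 + 1,653.97 = 2,088.68 thousand.
Unemployed = 102.47 thousand.
Labor force = 2,088.68 + 102.47 = 2,191.15 thousand.
Not in labor force = 1,607.43 + 263.00 + 50.17 + 121.70 = 2,042.30 thousand (those not working and not actively searching are outside the labor force — including those who want a job but have given up searching).
Civilian working-age population = 2,191.15 + 2,042.30 = 4,233.45 thousand.
Unemployment rate = 102.47 / 2,191.15 = 4.68%.
Labor force participation rate = 2,191.15 / 4,233.45 = 51.76%.

Unemployment rate ≈ 4.68%; labor force participation rate ≈ 51.76%.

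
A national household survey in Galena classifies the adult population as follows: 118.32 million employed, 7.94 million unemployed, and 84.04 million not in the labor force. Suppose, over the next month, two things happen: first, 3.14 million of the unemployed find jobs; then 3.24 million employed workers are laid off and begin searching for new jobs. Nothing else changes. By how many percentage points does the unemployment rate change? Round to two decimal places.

Initially, labor force = 118.32 + 7.94 = 126.26 million, so u = 7.94/126.26 = 6.29%.
After the first change, unemployed falls and employed rises by 3.14; labor force unchanged → E = 121.46, U = 4.80, labor force = 126.26 million.
After the second change, employed falls and unemployed rises by 3.24; labor force unchanged → E = 118.22, U = 8.04, labor force = 126.26 million.
New unemployment rate = 8.04 / 126.26 = 6.37%.
Change = 6.37% − 6.29% = +0.08 percentage points.

The unemployment rate changes by +0.08 percentage points.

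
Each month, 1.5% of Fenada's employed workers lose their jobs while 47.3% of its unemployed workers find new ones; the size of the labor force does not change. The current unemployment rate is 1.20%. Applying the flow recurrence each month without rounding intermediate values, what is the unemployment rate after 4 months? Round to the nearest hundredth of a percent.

With a fixed labor force, u_{t+1} = u_t + s·(1−u_t) − f·u_t = u_t·(1−s−f) + s.
Here 1−s−f = 0.512 and s = 0.015.
u_1 = 0.012000 × 0.512 + 0.015 = 0.021144.
u_2 = 0.021144 × 0.512 + 0.015 = 0.025826.
u_3 = 0.025826 × 0.512 + 0.015 = 0.028223.
u_4 = 0.028223 × 0.512 + 0.015 = 0.029450.

Unemployment rate after four months ≈ 2.95%.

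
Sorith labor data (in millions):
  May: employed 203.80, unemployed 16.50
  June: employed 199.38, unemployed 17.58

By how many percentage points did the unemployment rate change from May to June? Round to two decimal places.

The unemployment rate changed by +0.61 percentage points.

May: labor force = 203.80 + 16.50 = 220.30; u = 16.50/220.30 = 7.49%.
June: labor force = 199.38 + 17.58 = 216.96; u = 17.58/216.96 = 8.10%.
Change = 8.10% − 7.49% = +0.61 pp.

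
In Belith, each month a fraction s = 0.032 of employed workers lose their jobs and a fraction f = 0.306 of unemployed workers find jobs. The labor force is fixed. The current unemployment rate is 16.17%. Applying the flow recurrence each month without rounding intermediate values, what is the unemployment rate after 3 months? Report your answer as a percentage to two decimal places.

Unemployment rate after three months ≈ 11.41%.

With a fixed labor force, u_{t+1} = u_t + s·(1−u_t) − f·u_t = u_t·(1−s−f) + s.
Here 1−s−f = 0.662 and s = 0.032.
u_1 = 0.161700 × 0.662 + 0.032 = 0.139045.
u_2 = 0.139045 × 0.662 + 0.032 = 0.124048.
u_3 = 0.124048 × 0.662 + 0.032 = 0.114120.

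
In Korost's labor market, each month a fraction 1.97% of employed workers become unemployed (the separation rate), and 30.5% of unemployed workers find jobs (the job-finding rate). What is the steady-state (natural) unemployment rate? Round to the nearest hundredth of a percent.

At steady state the flows balance: s·E = f·U, so U/(E+U) = s/(s+f).
u* = 1.97 / (1.97 + 30.5) = 1.97 / 32.47 = 6.07%.

Steady-state unemployment rate ≈ 6.07%.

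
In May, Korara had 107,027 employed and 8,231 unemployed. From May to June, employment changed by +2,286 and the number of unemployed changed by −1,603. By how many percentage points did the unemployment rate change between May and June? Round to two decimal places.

The unemployment rate changed by −1.42 percentage points.

May: labor force = 107,027 + 8,231 = 115,258; u = 8,231/115,258 = 7.14%.
June: labor force = 109,313 + 6,628 = 115,941; u = 6,628/115,941 = 5.72%.
Change = 5.72% − 7.14% = −1.42 pp.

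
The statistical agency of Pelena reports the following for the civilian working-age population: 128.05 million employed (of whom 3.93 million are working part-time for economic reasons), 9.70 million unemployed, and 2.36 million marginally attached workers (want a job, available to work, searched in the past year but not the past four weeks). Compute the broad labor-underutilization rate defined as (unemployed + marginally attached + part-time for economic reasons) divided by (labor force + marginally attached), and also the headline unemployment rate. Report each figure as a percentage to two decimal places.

Broad underutilization rate ≈ 11.41%; headline unemployment rate ≈ 7.04%.

Labor force = 128.05 + 9.70 = 137.75 million.
Numerator = 9.70 + 2.36 + 3.93 = 15.99 million.
Denominator = 137.75 + 2.36 = 140.11 million.
Broad rate = 15.99 / 140.11 = 11.41%.
Headline unemployment rate = 9.70 / 137.75 = 7.04%.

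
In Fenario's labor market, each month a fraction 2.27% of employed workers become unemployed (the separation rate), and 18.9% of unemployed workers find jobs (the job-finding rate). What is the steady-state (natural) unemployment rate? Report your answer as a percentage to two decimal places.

Steady-state unemployment rate ≈ 10.72%.

At steady state the flows balance: s·E = f·U, so U/(E+U) = s/(s+f).
u* = 2.27 / (2.27 + 18.9) = 2.27 / 21.17 = 10.72%.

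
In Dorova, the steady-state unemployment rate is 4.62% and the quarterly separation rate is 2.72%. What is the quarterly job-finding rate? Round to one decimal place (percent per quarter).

From u* = s/(s+f): f = s·(1−u)/u.
f = 2.72 × (1 − 0.0462) / 0.0462 = 2.5943 / 0.0462 ≈ 56.2% per quarter.

Job-finding rate ≈ 56.2% per quarter.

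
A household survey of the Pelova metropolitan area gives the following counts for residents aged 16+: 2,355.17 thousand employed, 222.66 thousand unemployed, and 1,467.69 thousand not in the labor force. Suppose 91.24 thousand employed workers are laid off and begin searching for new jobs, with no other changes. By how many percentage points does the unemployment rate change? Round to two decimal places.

The unemployment rate changes by +3.54 percentage points.

Initially, labor force = 2,355.17 + 222.66 = 2,577.83 thousand, so u = 222.66/2,577.83 = 8.64%.
After the change, employed falls and unemployed rises by 91.24; labor force unchanged → E = 2,263.93, U = 313.90, labor force = 2,577.83 thousand.
New unemployment rate = 313.90 / 2,577.83 = 12.18%.
Change = 12.18% − 8.64% = +3.54 percentage points.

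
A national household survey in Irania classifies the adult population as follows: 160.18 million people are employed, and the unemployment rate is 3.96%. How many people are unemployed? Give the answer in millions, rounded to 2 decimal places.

About 6.60 million are unemployed.

Let U be the number unemployed. The labor force is E + U, and U/(E+U) = 0.0396.
So U = 0.0396 × 160.18 / (1 − 0.0396) = 6.3431 / 0.9604 ≈ 6.60 million.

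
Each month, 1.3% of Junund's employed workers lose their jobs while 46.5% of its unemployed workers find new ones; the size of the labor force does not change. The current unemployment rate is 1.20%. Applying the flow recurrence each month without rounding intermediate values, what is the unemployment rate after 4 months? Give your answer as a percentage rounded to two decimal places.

Unemployment rate after four months ≈ 2.61%.

With a fixed labor force, u_{t+1} = u_t + s·(1−u_t) − f·u_t = u_t·(1−s−f) + s.
Here 1−s−f = 0.522 and s = 0.013.
u_1 = 0.012000 × 0.522 + 0.013 = 0.019264.
u_2 = 0.019264 × 0.522 + 0.013 = 0.023056.
u_3 = 0.023056 × 0.522 + 0.013 = 0.025035.
u_4 = 0.025035 × 0.522 + 0.013 = 0.026068.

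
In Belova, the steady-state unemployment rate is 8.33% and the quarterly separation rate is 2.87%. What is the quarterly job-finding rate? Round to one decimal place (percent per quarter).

Job-finding rate ≈ 31.6% per quarter.

From u* = s/(s+f): f = s·(1−u)/u.
f = 2.87 × (1 − 0.0833) / 0.0833 = 2.6309 / 0.0833 ≈ 31.6% per quarter.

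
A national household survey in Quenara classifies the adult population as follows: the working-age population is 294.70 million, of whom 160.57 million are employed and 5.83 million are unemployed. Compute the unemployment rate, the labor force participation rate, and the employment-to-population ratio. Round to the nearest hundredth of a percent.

Unemployment rate ≈ 3.50%; labor force participation rate ≈ 56.46%; employment-population ratio ≈ 54.49%.

Labor force = employed + unemployed = 160.57 + 5.83 = 166.40 million.
Unemployment rate = 5.83 / 166.40 = 3.50%.
Labor force participation rate = 166.40 / 294.70 = 56.46%.
Employment-population ratio = 160.57 / 294.70 = 54.49%.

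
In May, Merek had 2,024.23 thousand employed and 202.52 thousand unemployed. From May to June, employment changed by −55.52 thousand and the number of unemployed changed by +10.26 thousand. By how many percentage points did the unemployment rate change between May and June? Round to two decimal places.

The unemployment rate changed by +0.66 percentage points.

May: labor force = 2,024.23 + 202.52 = 2,226.75; u = 202.52/2,226.75 = 9.09%.
June: labor force = 1,968.71 + 212.78 = 2,181.49; u = 212.78/2,181.49 = 9.75%.
Change = 9.75% − 9.09% = +0.66 pp.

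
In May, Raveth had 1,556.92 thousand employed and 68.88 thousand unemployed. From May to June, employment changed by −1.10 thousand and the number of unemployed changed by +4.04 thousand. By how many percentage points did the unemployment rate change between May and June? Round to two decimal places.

May: labor force = 1,556.92 + 68.88 = 1,625.80; u = 68.88/1,625.80 = 4.24%.
June: labor force = 1,555.82 + 72.92 = 1,628.74; u = 72.92/1,628.74 = 4.48%.
Change = 4.48% − 4.24% = +0.24 pp.

The unemployment rate changed by +0.24 percentage points.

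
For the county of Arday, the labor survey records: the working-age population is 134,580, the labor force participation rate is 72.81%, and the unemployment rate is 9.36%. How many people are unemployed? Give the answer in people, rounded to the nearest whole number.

Labor force = 0.7281 × 134,580 = 97,988.
Unemployed = 0.0936 × 97,988 ≈ 9,172.

About 9,172 are unemployed.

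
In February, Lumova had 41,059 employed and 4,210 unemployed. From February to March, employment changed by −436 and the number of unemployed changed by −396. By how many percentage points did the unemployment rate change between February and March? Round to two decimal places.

The unemployment rate changed by −0.72 percentage points.

February: labor force = 41,059 + 4,210 = 45,269; u = 4,210/45,269 = 9.30%.
March: labor force = 40,623 + 3,814 = 44,437; u = 3,814/44,437 = 8.58%.
Change = 8.58% − 9.30% = −0.72 pp.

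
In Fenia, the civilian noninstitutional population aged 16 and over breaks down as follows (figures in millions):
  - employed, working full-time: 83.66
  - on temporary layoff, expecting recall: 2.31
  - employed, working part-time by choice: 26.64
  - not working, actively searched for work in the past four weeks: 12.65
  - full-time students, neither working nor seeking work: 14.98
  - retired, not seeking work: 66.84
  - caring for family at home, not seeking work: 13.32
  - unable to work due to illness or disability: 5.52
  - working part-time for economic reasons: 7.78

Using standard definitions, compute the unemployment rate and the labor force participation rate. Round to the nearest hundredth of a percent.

Employed = 83.66 + 26.64 + 7.78 = 118.08 million (anyone who worked, including part-time for economic reasons, counts as employed).
Unemployed = 2.31 + 12.65 = 14.96 million (jobless and actively searching, or on temporary layoff).
Labor force = 118.08 + 14.96 = 133.04 million.
Not in labor force = 14.98 + 66.84 + 13.32 + 5.52 = 100.66 million (those not working and not actively searching are outside the labor force).
Civilian working-age population = 133.04 + 100.66 = 233.70 million.
Unemployment rate = 14.96 / 133.04 = 11.24%.
Labor force participation rate = 133.04 / 233.70 = 56.93%.

Unemployment rate ≈ 11.24%; labor force participation rate ≈ 56.93%.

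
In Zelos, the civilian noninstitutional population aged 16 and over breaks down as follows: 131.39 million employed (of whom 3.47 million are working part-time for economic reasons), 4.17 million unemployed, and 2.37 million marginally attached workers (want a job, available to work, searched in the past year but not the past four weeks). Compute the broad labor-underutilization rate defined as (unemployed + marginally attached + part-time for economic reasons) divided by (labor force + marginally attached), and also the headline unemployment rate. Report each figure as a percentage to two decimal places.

Labor force = 131.39 + 4.17 = 135.56 million.
Numerator = 4.17 + 2.37 + 3.47 = 10.01 million.
Denominator = 135.56 + 2.37 = 137.93 million.
Broad rate = 10.01 / 137.93 = 7.26%.
Headline unemployment rate = 4.17 / 135.56 = 3.08%.

Broad underutilization rate ≈ 7.26%; headline unemployment rate ≈ 3.08%.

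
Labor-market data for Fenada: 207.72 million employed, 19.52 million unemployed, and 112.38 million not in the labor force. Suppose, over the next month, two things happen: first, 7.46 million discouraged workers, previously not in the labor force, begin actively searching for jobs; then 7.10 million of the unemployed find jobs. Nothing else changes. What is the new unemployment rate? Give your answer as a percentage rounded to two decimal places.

New unemployment rate ≈ 8.47%.

Initially, labor force = 207.72 + 19.52 = 227.24 million, so u = 19.52/227.24 = 8.59%.
After the first change, unemployed and labor force both rise by 7.46 → E = 207.72, U = 26.98, labor force = 234.70 million.
After the second change, unemployed falls and employed rises by 7.10; labor force unchanged → E = 214.82, U = 19.88, labor force = 234.70 million.
New unemployment rate = 19.88 / 234.70 = 8.47%.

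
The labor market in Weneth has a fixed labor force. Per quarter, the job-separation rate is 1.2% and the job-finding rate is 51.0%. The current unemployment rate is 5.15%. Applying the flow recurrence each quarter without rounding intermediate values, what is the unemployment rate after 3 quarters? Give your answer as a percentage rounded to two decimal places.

Unemployment rate after three quarters ≈ 2.61%.

With a fixed labor force, u_{t+1} = u_t + s·(1−u_t) − f·u_t = u_t·(1−s−f) + s.
Here 1−s−f = 0.478 and s = 0.012.
u_1 = 0.051500 × 0.478 + 0.012 = 0.036617.
u_2 = 0.036617 × 0.478 + 0.012 = 0.029503.
u_3 = 0.029503 × 0.478 + 0.012 = 0.026102.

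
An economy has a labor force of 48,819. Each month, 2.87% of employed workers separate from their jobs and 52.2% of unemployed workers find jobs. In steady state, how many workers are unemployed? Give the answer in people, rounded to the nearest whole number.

Steady-state unemployment rate u* = s/(s+f) = 2.87/(2.87+52.2) = 0.052115.
Unemployed = u* × labor force = 0.052115 × 48,819 ≈ 2,544.

About 2,544 are unemployed in steady state.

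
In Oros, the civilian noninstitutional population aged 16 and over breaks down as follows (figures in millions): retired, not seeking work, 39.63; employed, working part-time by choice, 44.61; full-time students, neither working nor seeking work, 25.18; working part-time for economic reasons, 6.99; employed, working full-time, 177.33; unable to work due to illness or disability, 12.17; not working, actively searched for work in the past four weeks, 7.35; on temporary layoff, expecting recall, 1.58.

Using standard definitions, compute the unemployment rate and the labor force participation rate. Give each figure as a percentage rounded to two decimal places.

Unemployment rate ≈ 3.75%; labor force participation rate ≈ 75.55%.

Employed = 44.61 + 6.99 + 177.33 = 228.93 million (anyone who worked, including part-time for economic reasons, counts as employed).
Unemployed = 7.35 + 1.58 = 8.93 million (jobless and actively searching, or on temporary layoff).
Labor force = 228.93 + 8.93 = 237.86 million.
Not in labor force = 39.63 + 25.18 + 12.17 = 76.98 million (those not working and not actively searching are outside the labor force).
Civilian working-age population = 237.86 + 76.98 = 314.84 million.
Unemployment rate = 8.93 / 237.86 = 3.75%.
Labor force participation rate = 237.86 / 314.84 = 75.55%.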